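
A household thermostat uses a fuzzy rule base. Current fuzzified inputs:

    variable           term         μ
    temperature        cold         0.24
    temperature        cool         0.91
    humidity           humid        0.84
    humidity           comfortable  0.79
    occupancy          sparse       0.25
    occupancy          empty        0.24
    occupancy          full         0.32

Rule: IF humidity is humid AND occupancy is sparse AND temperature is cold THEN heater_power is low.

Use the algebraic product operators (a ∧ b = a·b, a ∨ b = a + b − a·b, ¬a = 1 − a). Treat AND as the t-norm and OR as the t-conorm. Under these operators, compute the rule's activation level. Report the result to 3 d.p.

0.050

firing strength: humid=0.84, sparse=0.25, cold=0.24; AND[a·b] → w = 0.0504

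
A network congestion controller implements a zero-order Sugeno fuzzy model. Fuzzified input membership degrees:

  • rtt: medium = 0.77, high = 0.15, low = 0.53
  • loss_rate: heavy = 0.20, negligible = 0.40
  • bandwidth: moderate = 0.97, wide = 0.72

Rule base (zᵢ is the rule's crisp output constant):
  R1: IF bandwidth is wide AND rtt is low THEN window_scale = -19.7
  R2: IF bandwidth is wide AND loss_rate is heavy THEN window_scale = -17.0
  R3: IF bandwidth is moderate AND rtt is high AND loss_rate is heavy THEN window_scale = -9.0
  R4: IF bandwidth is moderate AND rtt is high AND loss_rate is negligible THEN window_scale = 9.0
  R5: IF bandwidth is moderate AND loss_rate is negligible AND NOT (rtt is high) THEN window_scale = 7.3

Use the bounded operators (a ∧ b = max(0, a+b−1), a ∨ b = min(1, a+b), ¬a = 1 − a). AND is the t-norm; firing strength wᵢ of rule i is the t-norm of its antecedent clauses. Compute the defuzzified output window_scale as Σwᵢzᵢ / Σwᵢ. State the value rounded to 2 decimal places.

R1 (z=-19.7): wide=0.72, low=0.53; AND[max(0, a+b−1)] → w = 0.25
R2 (z=-17.0): wide=0.72, heavy=0.20; AND[max(0, a+b−1)] → w = 0.00
R3 (z=-9.0): moderate=0.97, high=0.15, heavy=0.20; AND[max(0, a+b−1)] → w = 0.00
R4 (z=9.0): moderate=0.97, high=0.15, negligible=0.40; AND[max(0, a+b−1)] → w = 0.00
R5 (z=7.3): moderate=0.97, negligible=0.40, ¬high=1−0.15=0.85; AND[max(0, a+b−1)] → w = 0.22
Weighted average = (0.25·-19.7 + 0.00·-17.0 + 0.00·-9.0 + 0.00·9.0 + 0.22·7.3) / (0.25 + 0.00 + 0.00 + 0.00 + 0.22)
  = -3.3190 / 0.4700 = -7.06

-7.06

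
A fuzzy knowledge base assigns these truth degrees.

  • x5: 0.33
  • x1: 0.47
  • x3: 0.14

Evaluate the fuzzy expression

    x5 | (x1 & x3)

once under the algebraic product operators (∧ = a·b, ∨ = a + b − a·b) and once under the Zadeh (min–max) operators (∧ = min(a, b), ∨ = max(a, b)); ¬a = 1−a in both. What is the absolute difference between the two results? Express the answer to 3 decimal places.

0.044

Under algebraic product:
  x1 & x3 = a·b on (0.4700, 0.1400) = 0.0658
  x5 | (x1 & x3) = a + b − a·b on (0.3300, 0.0658) = 0.3741
  → value = 0.3741
Under Zadeh (min–max):
  x1 & x3 = min(a, b) on (0.47, 0.14) = 0.14
  x5 | (x1 & x3) = max(a, b) on (0.33, 0.14) = 0.33
  → value = 0.3300
|0.3741 − 0.3300| = 0.044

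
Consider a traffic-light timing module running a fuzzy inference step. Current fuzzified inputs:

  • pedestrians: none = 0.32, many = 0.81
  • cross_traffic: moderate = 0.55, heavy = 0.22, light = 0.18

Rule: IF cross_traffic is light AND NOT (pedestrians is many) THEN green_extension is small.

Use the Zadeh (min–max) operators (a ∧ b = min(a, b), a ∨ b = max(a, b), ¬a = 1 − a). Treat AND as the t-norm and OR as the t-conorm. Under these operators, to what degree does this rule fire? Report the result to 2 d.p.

firing strength: light=0.18, ¬many=1−0.81=0.19; AND[min(a, b)] → w = 0.18

0.18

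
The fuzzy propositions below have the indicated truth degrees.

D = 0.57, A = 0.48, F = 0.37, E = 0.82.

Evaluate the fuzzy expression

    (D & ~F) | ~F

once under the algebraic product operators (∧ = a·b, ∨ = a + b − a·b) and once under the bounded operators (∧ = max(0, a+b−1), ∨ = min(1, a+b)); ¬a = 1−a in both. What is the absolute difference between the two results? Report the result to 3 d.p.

0.067

Under algebraic product:
  ~F = 1 − 0.3700 = 0.6300
  D & ~F = a·b on (0.5700, 0.6300) = 0.3591
  ~F = 1 − 0.3700 = 0.6300
  (D & ~F) | ~F = a + b − a·b on (0.3591, 0.6300) = 0.7629
  → value = 0.7629
Under bounded:
  ~F = 1 − 0.37 = 0.63
  D & ~F = max(0, a+b−1) on (0.57, 0.63) = 0.20
  ~F = 1 − 0.37 = 0.63
  (D & ~F) | ~F = min(1, a+b) on (0.20, 0.63) = 0.83
  → value = 0.8300
|0.7629 − 0.8300| = 0.067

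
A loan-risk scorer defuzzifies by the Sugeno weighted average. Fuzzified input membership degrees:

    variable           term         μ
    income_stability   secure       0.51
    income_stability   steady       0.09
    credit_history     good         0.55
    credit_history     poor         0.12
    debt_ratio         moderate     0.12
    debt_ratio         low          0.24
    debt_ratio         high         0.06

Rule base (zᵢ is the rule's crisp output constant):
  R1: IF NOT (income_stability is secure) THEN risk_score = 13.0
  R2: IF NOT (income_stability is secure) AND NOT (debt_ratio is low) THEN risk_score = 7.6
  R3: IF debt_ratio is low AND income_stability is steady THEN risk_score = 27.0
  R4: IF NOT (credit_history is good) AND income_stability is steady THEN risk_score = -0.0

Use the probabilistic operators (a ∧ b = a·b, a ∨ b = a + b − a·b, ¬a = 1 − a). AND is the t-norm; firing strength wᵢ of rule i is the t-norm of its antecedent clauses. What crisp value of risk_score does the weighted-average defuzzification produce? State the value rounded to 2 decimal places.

10.58

R1 (z=13.0): ¬secure=1−0.51=0.49 → w = 0.4900
R2 (z=7.6): ¬secure=1−0.51=0.49, ¬low=1−0.24=0.76; AND[a·b] → w = 0.3724
R3 (z=27.0): low=0.24, steady=0.09; AND[a·b] → w = 0.0216
R4 (z=-0.0): ¬good=1−0.55=0.45, steady=0.09; AND[a·b] → w = 0.0405
Weighted average = (0.4900·13.0 + 0.3724·7.6 + 0.0216·27.0 + 0.0405·-0.0) / (0.4900 + 0.3724 + 0.0216 + 0.0405)
  = 9.7834 / 0.9245 = 10.58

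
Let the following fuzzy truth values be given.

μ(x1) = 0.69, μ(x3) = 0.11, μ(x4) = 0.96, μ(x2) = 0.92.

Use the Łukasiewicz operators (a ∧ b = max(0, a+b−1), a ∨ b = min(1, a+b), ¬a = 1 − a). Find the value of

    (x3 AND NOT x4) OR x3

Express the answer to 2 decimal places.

0.11

NOT x4 = 1 − 0.96 = 0.04
x3 AND NOT x4 = max(0, a+b−1) on (0.11, 0.04) = 0.00
(x3 AND NOT x4) OR x3 = min(1, a+b) on (0.00, 0.11) = 0.11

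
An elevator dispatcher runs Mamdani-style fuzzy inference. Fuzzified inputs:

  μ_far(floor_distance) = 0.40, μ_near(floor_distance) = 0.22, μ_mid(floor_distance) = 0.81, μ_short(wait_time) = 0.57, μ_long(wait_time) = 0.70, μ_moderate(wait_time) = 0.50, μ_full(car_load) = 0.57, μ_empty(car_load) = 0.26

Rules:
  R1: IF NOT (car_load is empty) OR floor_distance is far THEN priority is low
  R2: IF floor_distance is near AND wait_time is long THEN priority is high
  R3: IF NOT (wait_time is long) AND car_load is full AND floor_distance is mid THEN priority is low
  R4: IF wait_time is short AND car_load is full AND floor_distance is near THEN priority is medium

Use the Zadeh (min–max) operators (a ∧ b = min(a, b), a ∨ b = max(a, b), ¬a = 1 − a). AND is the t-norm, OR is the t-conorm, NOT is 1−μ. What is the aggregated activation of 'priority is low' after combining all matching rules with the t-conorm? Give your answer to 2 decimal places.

0.74

R1: ¬empty=1−0.26=0.74, far=0.40; OR[max(a, b)] → w = 0.74
R2: near=0.22, long=0.70; AND[min(a, b)] → w = 0.22
R3: ¬long=1−0.70=0.30, full=0.57, mid=0.81; AND[min(a, b)] → w = 0.30
R4: short=0.57, full=0.57, near=0.22; AND[min(a, b)] → w = 0.22
Rules with consequent 'low': {R1, R3} → strengths 0.74, 0.30
Aggregate via t-conorm [max(a, b)]: 0.74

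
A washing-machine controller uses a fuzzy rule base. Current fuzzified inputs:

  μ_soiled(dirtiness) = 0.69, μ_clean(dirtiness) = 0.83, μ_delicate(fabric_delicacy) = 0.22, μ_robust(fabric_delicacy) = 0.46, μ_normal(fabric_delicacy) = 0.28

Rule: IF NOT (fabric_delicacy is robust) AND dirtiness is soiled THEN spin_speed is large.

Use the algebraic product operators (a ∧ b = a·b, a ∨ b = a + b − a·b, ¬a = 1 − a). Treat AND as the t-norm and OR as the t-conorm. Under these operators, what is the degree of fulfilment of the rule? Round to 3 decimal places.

0.373

firing strength: ¬robust=1−0.46=0.54, soiled=0.69; AND[a·b] → w = 0.3726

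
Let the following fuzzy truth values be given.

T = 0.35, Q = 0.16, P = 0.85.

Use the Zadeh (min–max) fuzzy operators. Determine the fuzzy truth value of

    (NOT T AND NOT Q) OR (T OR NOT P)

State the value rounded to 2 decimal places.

NOT T = 1 − 0.35 = 0.65
NOT Q = 1 − 0.16 = 0.84
NOT T AND NOT Q = min(a, b) on (0.65, 0.84) = 0.65
NOT P = 1 − 0.85 = 0.15
T OR NOT P = max(a, b) on (0.35, 0.15) = 0.35
(NOT T AND NOT Q) OR (T OR NOT P) = max(a, b) on (0.65, 0.35) = 0.65

0.65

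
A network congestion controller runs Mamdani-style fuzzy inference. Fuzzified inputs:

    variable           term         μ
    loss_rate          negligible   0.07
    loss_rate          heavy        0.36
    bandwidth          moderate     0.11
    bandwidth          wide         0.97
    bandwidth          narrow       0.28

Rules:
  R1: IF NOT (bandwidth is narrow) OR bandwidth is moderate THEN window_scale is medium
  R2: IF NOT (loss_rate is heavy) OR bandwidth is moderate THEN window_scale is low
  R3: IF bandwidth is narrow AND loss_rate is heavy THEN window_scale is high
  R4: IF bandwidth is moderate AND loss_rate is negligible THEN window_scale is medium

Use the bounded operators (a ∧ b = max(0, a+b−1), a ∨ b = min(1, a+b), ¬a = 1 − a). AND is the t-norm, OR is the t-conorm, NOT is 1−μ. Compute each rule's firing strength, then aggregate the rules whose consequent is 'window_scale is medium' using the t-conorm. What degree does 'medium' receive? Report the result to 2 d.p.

R1: ¬narrow=1−0.28=0.72, moderate=0.11; OR[min(1, a+b)] → w = 0.83
R2: ¬heavy=1−0.36=0.64, moderate=0.11; OR[min(1, a+b)] → w = 0.75
R3: narrow=0.28, heavy=0.36; AND[max(0, a+b−1)] → w = 0.00
R4: moderate=0.11, negligible=0.07; AND[max(0, a+b−1)] → w = 0.00
Rules with consequent 'medium': {R1, R4} → strengths 0.83, 0.00
Aggregate via t-conorm [min(1, a+b)]: 0.83

0.83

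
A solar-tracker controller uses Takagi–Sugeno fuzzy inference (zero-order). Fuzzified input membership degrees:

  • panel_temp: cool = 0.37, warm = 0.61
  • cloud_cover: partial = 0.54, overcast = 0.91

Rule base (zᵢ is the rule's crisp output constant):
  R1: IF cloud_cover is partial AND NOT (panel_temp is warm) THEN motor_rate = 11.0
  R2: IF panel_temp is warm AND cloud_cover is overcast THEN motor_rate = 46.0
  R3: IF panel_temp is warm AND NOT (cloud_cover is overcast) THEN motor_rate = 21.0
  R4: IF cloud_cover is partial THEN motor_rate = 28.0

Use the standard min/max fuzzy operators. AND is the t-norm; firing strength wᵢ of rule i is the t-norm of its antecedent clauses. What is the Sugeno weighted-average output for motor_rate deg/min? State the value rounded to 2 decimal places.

R1 (z=11.0): partial=0.54, ¬warm=1−0.61=0.39; AND[min(a, b)] → w = 0.39
R2 (z=46.0): warm=0.61, overcast=0.91; AND[min(a, b)] → w = 0.61
R3 (z=21.0): warm=0.61, ¬overcast=1−0.91=0.09; AND[min(a, b)] → w = 0.09
R4 (z=28.0): partial=0.54 → w = 0.54
Weighted average = (0.39·11.0 + 0.61·46.0 + 0.09·21.0 + 0.54·28.0) / (0.39 + 0.61 + 0.09 + 0.54)
  = 49.3600 / 1.6300 = 30.28

30.28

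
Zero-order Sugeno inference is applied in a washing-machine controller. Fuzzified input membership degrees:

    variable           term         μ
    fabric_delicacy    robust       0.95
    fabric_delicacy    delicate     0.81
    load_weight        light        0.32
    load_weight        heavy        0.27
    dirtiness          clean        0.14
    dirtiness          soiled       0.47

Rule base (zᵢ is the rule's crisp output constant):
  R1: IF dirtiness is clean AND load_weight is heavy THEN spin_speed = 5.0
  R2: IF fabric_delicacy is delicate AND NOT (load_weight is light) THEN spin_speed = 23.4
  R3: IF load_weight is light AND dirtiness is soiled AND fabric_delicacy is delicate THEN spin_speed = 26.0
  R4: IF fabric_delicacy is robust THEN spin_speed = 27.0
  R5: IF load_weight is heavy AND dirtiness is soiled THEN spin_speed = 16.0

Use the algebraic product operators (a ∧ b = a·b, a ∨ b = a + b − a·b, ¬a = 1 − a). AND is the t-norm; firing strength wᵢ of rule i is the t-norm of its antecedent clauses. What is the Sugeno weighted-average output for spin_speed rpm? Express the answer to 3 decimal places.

24.576

R1 (z=5.0): clean=0.14, heavy=0.27; AND[a·b] → w = 0.0378
R2 (z=23.4): delicate=0.81, ¬light=1−0.32=0.68; AND[a·b] → w = 0.5508
R3 (z=26.0): light=0.32, soiled=0.47, delicate=0.81; AND[a·b] → w = 0.1218
R4 (z=27.0): robust=0.95 → w = 0.9500
R5 (z=16.0): heavy=0.27, soiled=0.47; AND[a·b] → w = 0.1269
Weighted average = (0.0378·5.0 + 0.5508·23.4 + 0.1218·26.0 + 0.9500·27.0 + 0.1269·16.0) / (0.0378 + 0.5508 + 0.1218 + 0.9500 + 0.1269)
  = 43.9255 / 1.7873 = 24.576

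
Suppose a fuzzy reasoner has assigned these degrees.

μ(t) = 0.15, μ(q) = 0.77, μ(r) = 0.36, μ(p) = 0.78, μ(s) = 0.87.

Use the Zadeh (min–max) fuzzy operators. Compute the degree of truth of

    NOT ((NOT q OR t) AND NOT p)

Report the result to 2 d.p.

NOT q = 1 − 0.77 = 0.23
NOT q OR t = max(a, b) on (0.23, 0.15) = 0.23
NOT p = 1 − 0.78 = 0.22
(NOT q OR t) AND NOT p = min(a, b) on (0.23, 0.22) = 0.22
NOT ((NOT q OR t) AND NOT p) = 1 − 0.22 = 0.78

0.78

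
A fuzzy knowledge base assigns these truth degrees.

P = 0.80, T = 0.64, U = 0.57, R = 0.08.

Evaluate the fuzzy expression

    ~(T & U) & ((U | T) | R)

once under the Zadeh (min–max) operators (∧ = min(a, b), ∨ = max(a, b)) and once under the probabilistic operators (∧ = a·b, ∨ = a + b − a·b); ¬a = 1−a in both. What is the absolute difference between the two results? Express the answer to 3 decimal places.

0.115

Under Zadeh (min–max):
  T & U = min(a, b) on (0.64, 0.57) = 0.57
  ~(T & U) = 1 − 0.57 = 0.43
  U | T = max(a, b) on (0.57, 0.64) = 0.64
  (U | T) | R = max(a, b) on (0.64, 0.08) = 0.64
  ~(T & U) & ((U | T) | R) = min(a, b) on (0.43, 0.64) = 0.43
  → value = 0.4300
Under probabilistic:
  T & U = a·b on (0.6400, 0.5700) = 0.3648
  ~(T & U) = 1 − 0.3648 = 0.6352
  U | T = a + b − a·b on (0.5700, 0.6400) = 0.8452
  (U | T) | R = a + b − a·b on (0.8452, 0.0800) = 0.8576
  ~(T & U) & ((U | T) | R) = a·b on (0.6352, 0.8576) = 0.5447
  → value = 0.5447
|0.4300 − 0.5447| = 0.115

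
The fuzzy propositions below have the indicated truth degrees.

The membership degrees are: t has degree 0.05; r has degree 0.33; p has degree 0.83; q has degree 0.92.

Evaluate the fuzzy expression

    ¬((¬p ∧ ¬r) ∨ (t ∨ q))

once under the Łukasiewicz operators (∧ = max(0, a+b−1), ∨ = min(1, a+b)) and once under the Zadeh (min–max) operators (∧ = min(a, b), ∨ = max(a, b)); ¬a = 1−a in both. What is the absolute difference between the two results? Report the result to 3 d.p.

0.050

Under Łukasiewicz:
  ¬p = 1 − 0.83 = 0.17
  ¬r = 1 − 0.33 = 0.67
  ¬p ∧ ¬r = max(0, a+b−1) on (0.17, 0.67) = 0.00
  t ∨ q = min(1, a+b) on (0.05, 0.92) = 0.97
  (¬p ∧ ¬r) ∨ (t ∨ q) = min(1, a+b) on (0.00, 0.97) = 0.97
  ¬((¬p ∧ ¬r) ∨ (t ∨ q)) = 1 − 0.97 = 0.03
  → value = 0.0300
Under Zadeh (min–max):
  ¬p = 1 − 0.83 = 0.17
  ¬r = 1 − 0.33 = 0.67
  ¬p ∧ ¬r = min(a, b) on (0.17, 0.67) = 0.17
  t ∨ q = max(a, b) on (0.05, 0.92) = 0.92
  (¬p ∧ ¬r) ∨ (t ∨ q) = max(a, b) on (0.17, 0.92) = 0.92
  ¬((¬p ∧ ¬r) ∨ (t ∨ q)) = 1 − 0.92 = 0.08
  → value = 0.0800
|0.0300 − 0.0800| = 0.050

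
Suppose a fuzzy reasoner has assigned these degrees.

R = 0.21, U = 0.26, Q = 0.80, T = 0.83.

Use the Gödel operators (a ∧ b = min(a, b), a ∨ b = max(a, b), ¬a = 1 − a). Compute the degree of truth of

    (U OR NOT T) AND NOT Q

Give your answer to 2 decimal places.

NOT T = 1 − 0.83 = 0.17
U OR NOT T = max(a, b) on (0.26, 0.17) = 0.26
NOT Q = 1 − 0.80 = 0.20
(U OR NOT T) AND NOT Q = min(a, b) on (0.26, 0.20) = 0.20

0.20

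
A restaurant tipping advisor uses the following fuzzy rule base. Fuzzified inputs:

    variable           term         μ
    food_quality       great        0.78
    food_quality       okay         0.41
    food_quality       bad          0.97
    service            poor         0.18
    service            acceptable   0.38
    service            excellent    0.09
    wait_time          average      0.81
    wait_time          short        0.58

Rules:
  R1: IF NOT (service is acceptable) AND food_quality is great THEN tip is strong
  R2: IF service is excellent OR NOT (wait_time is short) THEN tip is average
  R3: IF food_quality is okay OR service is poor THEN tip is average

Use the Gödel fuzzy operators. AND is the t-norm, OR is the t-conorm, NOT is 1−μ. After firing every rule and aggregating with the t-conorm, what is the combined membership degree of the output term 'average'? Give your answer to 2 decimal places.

R1: ¬acceptable=1−0.38=0.62, great=0.78; AND[min(a, b)] → w = 0.62
R2: excellent=0.09, ¬short=1−0.58=0.42; OR[max(a, b)] → w = 0.42
R3: okay=0.41, poor=0.18; OR[max(a, b)] → w = 0.41
Rules with consequent 'average': {R2, R3} → strengths 0.42, 0.41
Aggregate via t-conorm [max(a, b)]: 0.42

0.42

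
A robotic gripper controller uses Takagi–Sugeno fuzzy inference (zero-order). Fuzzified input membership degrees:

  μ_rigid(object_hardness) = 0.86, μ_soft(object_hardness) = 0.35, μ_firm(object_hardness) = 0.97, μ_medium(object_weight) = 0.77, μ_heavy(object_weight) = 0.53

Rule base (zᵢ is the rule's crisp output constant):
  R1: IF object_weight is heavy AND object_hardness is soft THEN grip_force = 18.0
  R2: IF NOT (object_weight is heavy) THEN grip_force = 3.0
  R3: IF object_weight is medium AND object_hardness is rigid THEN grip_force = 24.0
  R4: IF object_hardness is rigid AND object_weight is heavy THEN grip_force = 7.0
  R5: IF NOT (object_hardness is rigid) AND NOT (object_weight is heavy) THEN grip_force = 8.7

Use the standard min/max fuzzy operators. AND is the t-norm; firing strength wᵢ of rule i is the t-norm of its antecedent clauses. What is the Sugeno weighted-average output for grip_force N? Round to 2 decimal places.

R1 (z=18.0): heavy=0.53, soft=0.35; AND[min(a, b)] → w = 0.35
R2 (z=3.0): ¬heavy=1−0.53=0.47 → w = 0.47
R3 (z=24.0): medium=0.77, rigid=0.86; AND[min(a, b)] → w = 0.77
R4 (z=7.0): rigid=0.86, heavy=0.53; AND[min(a, b)] → w = 0.53
R5 (z=8.7): ¬rigid=1−0.86=0.14, ¬heavy=1−0.53=0.47; AND[min(a, b)] → w = 0.14
Weighted average = (0.35·18.0 + 0.47·3.0 + 0.77·24.0 + 0.53·7.0 + 0.14·8.7) / (0.35 + 0.47 + 0.77 + 0.53 + 0.14)
  = 31.1180 / 2.2600 = 13.77

13.77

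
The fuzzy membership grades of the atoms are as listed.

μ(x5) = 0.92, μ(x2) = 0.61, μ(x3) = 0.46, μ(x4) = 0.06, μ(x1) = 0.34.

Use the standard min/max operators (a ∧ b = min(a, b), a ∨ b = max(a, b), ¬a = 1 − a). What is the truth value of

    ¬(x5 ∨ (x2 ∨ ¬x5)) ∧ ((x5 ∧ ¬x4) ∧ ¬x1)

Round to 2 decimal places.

¬x5 = 1 − 0.92 = 0.08
x2 ∨ ¬x5 = max(a, b) on (0.61, 0.08) = 0.61
x5 ∨ (x2 ∨ ¬x5) = max(a, b) on (0.92, 0.61) = 0.92
¬(x5 ∨ (x2 ∨ ¬x5)) = 1 − 0.92 = 0.08
¬x4 = 1 − 0.06 = 0.94
x5 ∧ ¬x4 = min(a, b) on (0.92, 0.94) = 0.92
¬x1 = 1 − 0.34 = 0.66
(x5 ∧ ¬x4) ∧ ¬x1 = min(a, b) on (0.92, 0.66) = 0.66
¬(x5 ∨ (x2 ∨ ¬x5)) ∧ ((x5 ∧ ¬x4) ∧ ¬x1) = min(a, b) on (0.08, 0.66) = 0.08

0.08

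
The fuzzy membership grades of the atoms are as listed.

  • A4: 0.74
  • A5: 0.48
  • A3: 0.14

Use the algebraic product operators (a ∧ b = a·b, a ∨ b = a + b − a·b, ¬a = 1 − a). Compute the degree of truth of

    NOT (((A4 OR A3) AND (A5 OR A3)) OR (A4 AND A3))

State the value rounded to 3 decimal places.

A4 OR A3 = a + b − a·b on (0.7400, 0.1400) = 0.7764
A5 OR A3 = a + b − a·b on (0.4800, 0.1400) = 0.5528
(A4 OR A3) AND (A5 OR A3) = a·b on (0.7764, 0.5528) = 0.4292
A4 AND A3 = a·b on (0.7400, 0.1400) = 0.1036
((A4 OR A3) AND (A5 OR A3)) OR (A4 AND A3) = a + b − a·b on (0.4292, 0.1036) = 0.4883
NOT (((A4 OR A3) AND (A5 OR A3)) OR (A4 AND A3)) = 1 − 0.4883 = 0.5117

0.512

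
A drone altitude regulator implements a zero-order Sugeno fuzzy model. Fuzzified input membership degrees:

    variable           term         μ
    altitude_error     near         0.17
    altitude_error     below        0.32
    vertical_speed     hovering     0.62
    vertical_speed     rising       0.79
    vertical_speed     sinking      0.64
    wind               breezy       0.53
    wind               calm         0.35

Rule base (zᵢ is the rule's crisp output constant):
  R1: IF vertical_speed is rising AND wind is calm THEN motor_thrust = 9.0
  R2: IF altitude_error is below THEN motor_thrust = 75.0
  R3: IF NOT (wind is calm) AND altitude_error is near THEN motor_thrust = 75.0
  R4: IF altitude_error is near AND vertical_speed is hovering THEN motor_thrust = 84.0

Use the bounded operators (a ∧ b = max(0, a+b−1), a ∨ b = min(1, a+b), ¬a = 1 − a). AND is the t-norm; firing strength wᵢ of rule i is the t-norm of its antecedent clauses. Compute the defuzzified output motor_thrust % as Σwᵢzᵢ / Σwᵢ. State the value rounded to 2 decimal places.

54.91

R1 (z=9.0): rising=0.79, calm=0.35; AND[max(0, a+b−1)] → w = 0.14
R2 (z=75.0): below=0.32 → w = 0.32
R3 (z=75.0): ¬calm=1−0.35=0.65, near=0.17; AND[max(0, a+b−1)] → w = 0.00
R4 (z=84.0): near=0.17, hovering=0.62; AND[max(0, a+b−1)] → w = 0.00
Weighted average = (0.14·9.0 + 0.32·75.0 + 0.00·75.0 + 0.00·84.0) / (0.14 + 0.32 + 0.00 + 0.00)
  = 25.2600 / 0.4600 = 54.91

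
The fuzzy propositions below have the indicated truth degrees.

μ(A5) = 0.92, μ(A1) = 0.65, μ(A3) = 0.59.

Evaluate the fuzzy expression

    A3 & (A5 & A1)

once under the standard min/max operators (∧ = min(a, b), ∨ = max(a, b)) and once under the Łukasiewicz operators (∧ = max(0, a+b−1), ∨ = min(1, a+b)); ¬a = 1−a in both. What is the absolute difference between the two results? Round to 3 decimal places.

0.430

Under standard min/max:
  A5 & A1 = min(a, b) on (0.92, 0.65) = 0.65
  A3 & (A5 & A1) = min(a, b) on (0.59, 0.65) = 0.59
  → value = 0.5900
Under Łukasiewicz:
  A5 & A1 = max(0, a+b−1) on (0.92, 0.65) = 0.57
  A3 & (A5 & A1) = max(0, a+b−1) on (0.59, 0.57) = 0.16
  → value = 0.1600
|0.5900 − 0.1600| = 0.430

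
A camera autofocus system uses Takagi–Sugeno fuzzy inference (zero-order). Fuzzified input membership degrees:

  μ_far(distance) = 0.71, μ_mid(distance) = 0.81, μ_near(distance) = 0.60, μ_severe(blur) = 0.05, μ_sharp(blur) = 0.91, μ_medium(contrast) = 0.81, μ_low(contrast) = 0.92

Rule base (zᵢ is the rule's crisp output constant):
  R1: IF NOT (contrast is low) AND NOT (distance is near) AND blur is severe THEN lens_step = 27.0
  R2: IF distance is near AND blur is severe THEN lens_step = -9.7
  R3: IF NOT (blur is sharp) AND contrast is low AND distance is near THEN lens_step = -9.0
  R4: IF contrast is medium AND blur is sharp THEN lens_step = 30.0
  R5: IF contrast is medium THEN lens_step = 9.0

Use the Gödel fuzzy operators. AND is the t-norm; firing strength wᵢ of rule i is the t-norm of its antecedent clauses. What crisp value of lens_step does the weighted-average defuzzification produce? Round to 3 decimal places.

R1 (z=27.0): ¬low=1−0.92=0.08, ¬near=1−0.60=0.40, severe=0.05; AND[min(a, b)] → w = 0.05
R2 (z=-9.7): near=0.60, severe=0.05; AND[min(a, b)] → w = 0.05
R3 (z=-9.0): ¬sharp=1−0.91=0.09, low=0.92, near=0.60; AND[min(a, b)] → w = 0.09
R4 (z=30.0): medium=0.81, sharp=0.91; AND[min(a, b)] → w = 0.81
R5 (z=9.0): medium=0.81 → w = 0.81
Weighted average = (0.05·27.0 + 0.05·-9.7 + 0.09·-9.0 + 0.81·30.0 + 0.81·9.0) / (0.05 + 0.05 + 0.09 + 0.81 + 0.81)
  = 31.6450 / 1.8100 = 17.483

17.483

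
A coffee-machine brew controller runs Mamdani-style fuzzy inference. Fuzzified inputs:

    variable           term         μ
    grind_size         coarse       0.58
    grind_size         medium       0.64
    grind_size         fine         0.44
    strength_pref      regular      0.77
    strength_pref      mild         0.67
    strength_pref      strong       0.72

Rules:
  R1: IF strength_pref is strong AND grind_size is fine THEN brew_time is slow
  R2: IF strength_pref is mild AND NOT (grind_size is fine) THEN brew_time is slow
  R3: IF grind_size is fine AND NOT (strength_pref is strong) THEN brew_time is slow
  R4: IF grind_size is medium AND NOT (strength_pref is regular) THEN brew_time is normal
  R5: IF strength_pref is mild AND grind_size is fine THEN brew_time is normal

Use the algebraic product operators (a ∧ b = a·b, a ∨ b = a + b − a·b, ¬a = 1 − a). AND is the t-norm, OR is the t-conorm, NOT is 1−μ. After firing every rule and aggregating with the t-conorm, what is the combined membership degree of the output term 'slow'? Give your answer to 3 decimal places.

0.626

R1: strong=0.72, fine=0.44; AND[a·b] → w = 0.3168
R2: mild=0.67, ¬fine=1−0.44=0.56; AND[a·b] → w = 0.3752
R3: fine=0.44, ¬strong=1−0.72=0.28; AND[a·b] → w = 0.1232
R4: medium=0.64, ¬regular=1−0.77=0.23; AND[a·b] → w = 0.1472
R5: mild=0.67, fine=0.44; AND[a·b] → w = 0.2948
Rules with consequent 'slow': {R1, R2, R3} → strengths 0.3168, 0.3752, 0.1232
Aggregate via t-conorm [a + b − a·b]: 0.6257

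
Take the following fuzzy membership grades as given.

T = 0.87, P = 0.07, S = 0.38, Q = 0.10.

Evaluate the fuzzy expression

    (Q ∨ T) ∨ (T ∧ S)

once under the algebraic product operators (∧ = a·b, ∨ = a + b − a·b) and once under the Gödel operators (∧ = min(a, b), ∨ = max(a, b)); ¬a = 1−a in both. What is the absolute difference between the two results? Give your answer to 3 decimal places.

Under algebraic product:
  Q ∨ T = a + b − a·b on (0.1000, 0.8700) = 0.8830
  T ∧ S = a·b on (0.8700, 0.3800) = 0.3306
  (Q ∨ T) ∨ (T ∧ S) = a + b − a·b on (0.8830, 0.3306) = 0.9217
  → value = 0.9217
Under Gödel:
  Q ∨ T = max(a, b) on (0.10, 0.87) = 0.87
  T ∧ S = min(a, b) on (0.87, 0.38) = 0.38
  (Q ∨ T) ∨ (T ∧ S) = max(a, b) on (0.87, 0.38) = 0.87
  → value = 0.8700
|0.9217 − 0.8700| = 0.052

0.052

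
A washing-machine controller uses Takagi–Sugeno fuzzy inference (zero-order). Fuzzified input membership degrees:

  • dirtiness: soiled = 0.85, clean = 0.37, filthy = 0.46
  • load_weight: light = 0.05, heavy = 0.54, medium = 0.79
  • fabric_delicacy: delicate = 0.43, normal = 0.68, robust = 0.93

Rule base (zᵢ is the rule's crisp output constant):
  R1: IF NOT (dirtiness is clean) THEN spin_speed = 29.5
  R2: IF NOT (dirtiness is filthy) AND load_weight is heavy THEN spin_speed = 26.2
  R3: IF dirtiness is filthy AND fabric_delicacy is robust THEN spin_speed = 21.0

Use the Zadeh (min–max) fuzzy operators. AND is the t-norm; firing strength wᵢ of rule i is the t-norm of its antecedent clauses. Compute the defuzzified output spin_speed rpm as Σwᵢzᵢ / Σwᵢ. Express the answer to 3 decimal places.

26.008

R1 (z=29.5): ¬clean=1−0.37=0.63 → w = 0.63
R2 (z=26.2): ¬filthy=1−0.46=0.54, heavy=0.54; AND[min(a, b)] → w = 0.54
R3 (z=21.0): filthy=0.46, robust=0.93; AND[min(a, b)] → w = 0.46
Weighted average = (0.63·29.5 + 0.54·26.2 + 0.46·21.0) / (0.63 + 0.54 + 0.46)
  = 42.3930 / 1.6300 = 26.008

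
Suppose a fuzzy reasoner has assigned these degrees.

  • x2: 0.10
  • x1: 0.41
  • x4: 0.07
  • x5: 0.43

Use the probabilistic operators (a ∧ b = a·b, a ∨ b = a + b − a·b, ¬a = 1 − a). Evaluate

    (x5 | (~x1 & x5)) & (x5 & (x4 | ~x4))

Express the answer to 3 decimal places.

~x1 = 1 − 0.4100 = 0.5900
~x1 & x5 = a·b on (0.5900, 0.4300) = 0.2537
x5 | (~x1 & x5) = a + b − a·b on (0.4300, 0.2537) = 0.5746
~x4 = 1 − 0.0700 = 0.9300
x4 | ~x4 = a + b − a·b on (0.0700, 0.9300) = 0.9349
x5 & (x4 | ~x4) = a·b on (0.4300, 0.9349) = 0.4020
(x5 | (~x1 & x5)) & (x5 & (x4 | ~x4)) = a·b on (0.5746, 0.4020) = 0.2310

0.231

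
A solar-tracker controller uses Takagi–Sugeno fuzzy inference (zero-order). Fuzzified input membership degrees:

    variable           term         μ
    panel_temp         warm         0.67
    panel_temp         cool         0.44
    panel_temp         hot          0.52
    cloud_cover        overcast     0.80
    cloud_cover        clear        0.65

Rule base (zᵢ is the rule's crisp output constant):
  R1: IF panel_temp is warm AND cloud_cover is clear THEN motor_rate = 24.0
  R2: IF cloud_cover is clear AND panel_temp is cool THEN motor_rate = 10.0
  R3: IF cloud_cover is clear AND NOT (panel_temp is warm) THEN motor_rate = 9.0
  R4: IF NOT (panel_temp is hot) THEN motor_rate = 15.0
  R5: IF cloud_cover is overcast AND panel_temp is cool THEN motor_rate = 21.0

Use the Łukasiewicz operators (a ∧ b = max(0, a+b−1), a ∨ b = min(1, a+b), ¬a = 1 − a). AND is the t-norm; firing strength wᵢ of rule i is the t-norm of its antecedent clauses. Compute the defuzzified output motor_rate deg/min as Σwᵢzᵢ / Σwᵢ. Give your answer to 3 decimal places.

R1 (z=24.0): warm=0.67, clear=0.65; AND[max(0, a+b−1)] → w = 0.32
R2 (z=10.0): clear=0.65, cool=0.44; AND[max(0, a+b−1)] → w = 0.09
R3 (z=9.0): clear=0.65, ¬warm=1−0.67=0.33; AND[max(0, a+b−1)] → w = 0.00
R4 (z=15.0): ¬hot=1−0.52=0.48 → w = 0.48
R5 (z=21.0): overcast=0.80, cool=0.44; AND[max(0, a+b−1)] → w = 0.24
Weighted average = (0.32·24.0 + 0.09·10.0 + 0.00·9.0 + 0.48·15.0 + 0.24·21.0) / (0.32 + 0.09 + 0.00 + 0.48 + 0.24)
  = 20.8200 / 1.1300 = 18.425

18.425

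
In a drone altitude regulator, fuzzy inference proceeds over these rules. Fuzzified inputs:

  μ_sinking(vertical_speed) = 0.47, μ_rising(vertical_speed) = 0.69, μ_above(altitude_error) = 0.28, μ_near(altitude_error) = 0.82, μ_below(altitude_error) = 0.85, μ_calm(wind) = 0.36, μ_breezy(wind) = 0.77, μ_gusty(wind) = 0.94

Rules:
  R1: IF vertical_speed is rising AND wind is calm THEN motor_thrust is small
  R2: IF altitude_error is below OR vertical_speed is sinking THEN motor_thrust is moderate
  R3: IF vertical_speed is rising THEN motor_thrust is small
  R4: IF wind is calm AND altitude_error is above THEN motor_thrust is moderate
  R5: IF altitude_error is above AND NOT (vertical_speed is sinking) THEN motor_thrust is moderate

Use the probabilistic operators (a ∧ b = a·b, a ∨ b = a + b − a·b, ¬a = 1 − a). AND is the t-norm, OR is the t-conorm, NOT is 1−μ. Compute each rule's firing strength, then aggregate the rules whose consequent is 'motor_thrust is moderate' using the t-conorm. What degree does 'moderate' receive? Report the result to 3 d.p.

0.939

R1: rising=0.69, calm=0.36; AND[a·b] → w = 0.2484
R2: below=0.85, sinking=0.47; OR[a + b − a·b] → w = 0.9205
R3: rising=0.69 → w = 0.6900
R4: calm=0.36, above=0.28; AND[a·b] → w = 0.1008
R5: above=0.28, ¬sinking=1−0.47=0.53; AND[a·b] → w = 0.1484
Rules with consequent 'moderate': {R2, R4, R5} → strengths 0.9205, 0.1008, 0.1484
Aggregate via t-conorm [a + b − a·b]: 0.9391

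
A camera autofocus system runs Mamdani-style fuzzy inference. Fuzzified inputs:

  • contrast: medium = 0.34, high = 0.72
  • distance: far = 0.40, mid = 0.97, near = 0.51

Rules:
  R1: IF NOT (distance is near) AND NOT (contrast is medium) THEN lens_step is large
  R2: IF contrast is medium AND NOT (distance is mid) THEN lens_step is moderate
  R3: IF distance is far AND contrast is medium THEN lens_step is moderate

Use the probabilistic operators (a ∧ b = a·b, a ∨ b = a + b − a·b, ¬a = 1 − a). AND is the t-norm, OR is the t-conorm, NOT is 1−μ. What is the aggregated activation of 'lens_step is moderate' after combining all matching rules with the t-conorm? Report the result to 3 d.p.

R1: ¬near=1−0.51=0.49, ¬medium=1−0.34=0.66; AND[a·b] → w = 0.3234
R2: medium=0.34, ¬mid=1−0.97=0.03; AND[a·b] → w = 0.0102
R3: far=0.40, medium=0.34; AND[a·b] → w = 0.1360
Rules with consequent 'moderate': {R2, R3} → strengths 0.0102, 0.1360
Aggregate via t-conorm [a + b − a·b]: 0.1448

0.145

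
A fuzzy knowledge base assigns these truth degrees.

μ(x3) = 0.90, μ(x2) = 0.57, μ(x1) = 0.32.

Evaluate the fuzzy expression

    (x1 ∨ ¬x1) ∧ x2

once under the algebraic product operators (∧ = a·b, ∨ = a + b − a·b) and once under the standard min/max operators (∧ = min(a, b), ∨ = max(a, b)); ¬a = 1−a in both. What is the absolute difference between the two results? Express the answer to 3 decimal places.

Under algebraic product:
  ¬x1 = 1 − 0.3200 = 0.6800
  x1 ∨ ¬x1 = a + b − a·b on (0.3200, 0.6800) = 0.7824
  (x1 ∨ ¬x1) ∧ x2 = a·b on (0.7824, 0.5700) = 0.4460
  → value = 0.4460
Under standard min/max:
  ¬x1 = 1 − 0.32 = 0.68
  x1 ∨ ¬x1 = max(a, b) on (0.32, 0.68) = 0.68
  (x1 ∨ ¬x1) ∧ x2 = min(a, b) on (0.68, 0.57) = 0.57
  → value = 0.5700
|0.4460 − 0.5700| = 0.124

0.124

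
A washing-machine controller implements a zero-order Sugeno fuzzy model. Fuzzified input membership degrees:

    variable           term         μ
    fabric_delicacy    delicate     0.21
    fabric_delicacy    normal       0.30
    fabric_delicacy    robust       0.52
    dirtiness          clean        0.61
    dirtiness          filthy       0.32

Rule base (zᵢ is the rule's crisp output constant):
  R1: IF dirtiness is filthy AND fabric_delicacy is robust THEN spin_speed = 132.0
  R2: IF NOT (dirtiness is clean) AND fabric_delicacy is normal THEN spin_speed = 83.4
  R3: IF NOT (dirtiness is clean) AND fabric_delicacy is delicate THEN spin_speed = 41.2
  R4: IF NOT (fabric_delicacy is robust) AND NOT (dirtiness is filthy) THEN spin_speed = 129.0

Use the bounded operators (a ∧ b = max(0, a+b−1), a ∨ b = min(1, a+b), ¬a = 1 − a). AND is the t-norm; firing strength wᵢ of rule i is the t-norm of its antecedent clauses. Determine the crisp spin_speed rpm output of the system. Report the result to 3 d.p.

R1 (z=132.0): filthy=0.32, robust=0.52; AND[max(0, a+b−1)] → w = 0.00
R2 (z=83.4): ¬clean=1−0.61=0.39, normal=0.30; AND[max(0, a+b−1)] → w = 0.00
R3 (z=41.2): ¬clean=1−0.61=0.39, delicate=0.21; AND[max(0, a+b−1)] → w = 0.00
R4 (z=129.0): ¬robust=1−0.52=0.48, ¬filthy=1−0.32=0.68; AND[max(0, a+b−1)] → w = 0.16
Weighted average = (0.00·132.0 + 0.00·83.4 + 0.00·41.2 + 0.16·129.0) / (0.00 + 0.00 + 0.00 + 0.16)
  = 20.6400 / 0.1600 = 129.000

129.000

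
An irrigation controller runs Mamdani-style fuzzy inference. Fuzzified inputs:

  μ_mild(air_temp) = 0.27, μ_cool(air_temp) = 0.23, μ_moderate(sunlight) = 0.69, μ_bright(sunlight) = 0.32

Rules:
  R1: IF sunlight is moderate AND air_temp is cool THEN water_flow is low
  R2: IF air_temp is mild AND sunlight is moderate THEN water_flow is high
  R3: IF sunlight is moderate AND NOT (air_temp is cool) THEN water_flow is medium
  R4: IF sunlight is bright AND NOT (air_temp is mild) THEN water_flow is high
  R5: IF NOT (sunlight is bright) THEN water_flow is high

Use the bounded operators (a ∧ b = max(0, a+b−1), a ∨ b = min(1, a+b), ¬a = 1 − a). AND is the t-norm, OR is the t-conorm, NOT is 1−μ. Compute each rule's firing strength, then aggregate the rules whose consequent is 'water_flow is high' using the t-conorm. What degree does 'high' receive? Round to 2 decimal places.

R1: moderate=0.69, cool=0.23; AND[max(0, a+b−1)] → w = 0.00
R2: mild=0.27, moderate=0.69; AND[max(0, a+b−1)] → w = 0.00
R3: moderate=0.69, ¬cool=1−0.23=0.77; AND[max(0, a+b−1)] → w = 0.46
R4: bright=0.32, ¬mild=1−0.27=0.73; AND[max(0, a+b−1)] → w = 0.05
R5: ¬bright=1−0.32=0.68 → w = 0.68
Rules with consequent 'high': {R2, R4, R5} → strengths 0.00, 0.05, 0.68
Aggregate via t-conorm [min(1, a+b)]: 0.73

0.73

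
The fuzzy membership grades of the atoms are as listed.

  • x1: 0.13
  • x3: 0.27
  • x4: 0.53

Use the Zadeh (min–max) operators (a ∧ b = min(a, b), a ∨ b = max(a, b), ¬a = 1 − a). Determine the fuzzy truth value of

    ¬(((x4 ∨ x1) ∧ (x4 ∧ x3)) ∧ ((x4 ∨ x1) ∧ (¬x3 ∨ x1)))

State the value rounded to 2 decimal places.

x4 ∨ x1 = max(a, b) on (0.53, 0.13) = 0.53
x4 ∧ x3 = min(a, b) on (0.53, 0.27) = 0.27
(x4 ∨ x1) ∧ (x4 ∧ x3) = min(a, b) on (0.53, 0.27) = 0.27
x4 ∨ x1 = max(a, b) on (0.53, 0.13) = 0.53
¬x3 = 1 − 0.27 = 0.73
¬x3 ∨ x1 = max(a, b) on (0.73, 0.13) = 0.73
(x4 ∨ x1) ∧ (¬x3 ∨ x1) = min(a, b) on (0.53, 0.73) = 0.53
((x4 ∨ x1) ∧ (x4 ∧ x3)) ∧ ((x4 ∨ x1) ∧ (¬x3 ∨ x1)) = min(a, b) on (0.27, 0.53) = 0.27
¬(((x4 ∨ x1) ∧ (x4 ∧ x3)) ∧ ((x4 ∨ x1) ∧ (¬x3 ∨ x1))) = 1 − 0.27 = 0.73

0.73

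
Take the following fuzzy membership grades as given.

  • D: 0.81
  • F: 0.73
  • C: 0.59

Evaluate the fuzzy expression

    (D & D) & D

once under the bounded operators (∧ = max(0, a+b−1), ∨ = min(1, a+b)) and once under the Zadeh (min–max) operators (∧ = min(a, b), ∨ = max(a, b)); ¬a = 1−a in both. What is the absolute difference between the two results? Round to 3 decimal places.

0.380

Under bounded:
  D & D = max(0, a+b−1) on (0.81, 0.81) = 0.62
  (D & D) & D = max(0, a+b−1) on (0.62, 0.81) = 0.43
  → value = 0.4300
Under Zadeh (min–max):
  D & D = min(a, b) on (0.81, 0.81) = 0.81
  (D & D) & D = min(a, b) on (0.81, 0.81) = 0.81
  → value = 0.8100
|0.4300 − 0.8100| = 0.380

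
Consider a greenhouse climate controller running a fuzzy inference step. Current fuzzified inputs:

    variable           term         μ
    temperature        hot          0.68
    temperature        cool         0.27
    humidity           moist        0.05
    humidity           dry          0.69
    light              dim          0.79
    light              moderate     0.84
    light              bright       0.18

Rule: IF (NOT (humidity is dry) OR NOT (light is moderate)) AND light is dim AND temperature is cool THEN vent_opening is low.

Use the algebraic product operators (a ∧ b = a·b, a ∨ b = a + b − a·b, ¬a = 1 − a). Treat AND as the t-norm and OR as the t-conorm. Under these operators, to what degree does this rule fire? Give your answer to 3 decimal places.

firing strength: (¬dry=1−0.69=0.31 OR ¬moderate=1−0.84=0.16) = 0.4204; AND[a·b] with dim=0.79, cool=0.27 → w = 0.0897

0.090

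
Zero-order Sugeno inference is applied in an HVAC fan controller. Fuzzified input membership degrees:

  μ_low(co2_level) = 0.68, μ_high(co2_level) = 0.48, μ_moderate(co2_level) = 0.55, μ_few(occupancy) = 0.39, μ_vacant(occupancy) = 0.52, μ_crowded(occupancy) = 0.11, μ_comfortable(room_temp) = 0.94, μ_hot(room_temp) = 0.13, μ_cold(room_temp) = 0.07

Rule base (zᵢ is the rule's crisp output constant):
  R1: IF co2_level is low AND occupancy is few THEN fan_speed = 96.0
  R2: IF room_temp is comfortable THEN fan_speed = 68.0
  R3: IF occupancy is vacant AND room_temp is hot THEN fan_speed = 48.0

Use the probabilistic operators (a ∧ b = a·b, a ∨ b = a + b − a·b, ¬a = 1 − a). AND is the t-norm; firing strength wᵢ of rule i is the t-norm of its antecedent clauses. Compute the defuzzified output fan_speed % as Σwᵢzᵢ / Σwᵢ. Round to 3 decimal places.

72.772

R1 (z=96.0): low=0.68, few=0.39; AND[a·b] → w = 0.2652
R2 (z=68.0): comfortable=0.94 → w = 0.9400
R3 (z=48.0): vacant=0.52, hot=0.13; AND[a·b] → w = 0.0676
Weighted average = (0.2652·96.0 + 0.9400·68.0 + 0.0676·48.0) / (0.2652 + 0.9400 + 0.0676)
  = 92.6240 / 1.2728 = 72.772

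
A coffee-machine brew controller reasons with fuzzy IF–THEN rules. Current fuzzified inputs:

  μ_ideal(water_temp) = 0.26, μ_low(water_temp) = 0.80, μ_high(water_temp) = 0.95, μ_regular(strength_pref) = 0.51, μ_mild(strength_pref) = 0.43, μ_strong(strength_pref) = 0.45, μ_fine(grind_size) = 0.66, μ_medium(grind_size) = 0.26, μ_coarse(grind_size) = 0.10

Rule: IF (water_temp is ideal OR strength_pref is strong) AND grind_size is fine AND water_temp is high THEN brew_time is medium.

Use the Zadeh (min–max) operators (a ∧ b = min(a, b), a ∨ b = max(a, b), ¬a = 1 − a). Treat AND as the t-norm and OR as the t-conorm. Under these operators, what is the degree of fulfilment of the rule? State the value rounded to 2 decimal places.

0.45

firing strength: (ideal=0.26 OR strong=0.45) = 0.45; AND[min(a, b)] with fine=0.66, high=0.95 → w = 0.45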